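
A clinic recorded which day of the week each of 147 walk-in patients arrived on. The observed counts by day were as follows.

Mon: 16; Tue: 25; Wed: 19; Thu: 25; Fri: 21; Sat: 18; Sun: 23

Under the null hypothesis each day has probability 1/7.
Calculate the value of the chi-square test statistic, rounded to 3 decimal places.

3.524

Expected count for each of the 7 categories: 147/7 = 21.
χ² = (16−21)²/21 + (25−21)²/21 + (19−21)²/21 + (25−21)²/21 + (21−21)²/21 + (18−21)²/21 + (23−21)²/21
   = 1.1905 + 0.7619 + 0.1905 + 0.7619 + 0.0000 + 0.4286 + 0.1905
Sum = 3.524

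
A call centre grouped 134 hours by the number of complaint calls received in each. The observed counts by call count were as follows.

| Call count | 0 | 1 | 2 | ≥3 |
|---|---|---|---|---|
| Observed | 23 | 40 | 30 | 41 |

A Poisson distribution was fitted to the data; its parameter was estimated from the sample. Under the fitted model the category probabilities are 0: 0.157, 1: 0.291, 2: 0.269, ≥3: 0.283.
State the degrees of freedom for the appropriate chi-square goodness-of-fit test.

There are k = 4 categories and 1 parameter estimated from the data, so df = 4 − 1 − 1 = 2.

2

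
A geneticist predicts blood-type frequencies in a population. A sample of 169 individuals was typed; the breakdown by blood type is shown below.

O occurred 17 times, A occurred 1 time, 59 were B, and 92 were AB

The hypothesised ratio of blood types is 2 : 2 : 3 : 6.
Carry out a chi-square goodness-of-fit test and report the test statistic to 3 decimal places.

Ratio total = 13. Expected counts: 169×2/13 = 26, 169×2/13 = 26, 169×3/13 = 39, 169×6/13 = 78.
cat         O        E   (O−E)²/E
O          17       26     3.1154
A           1       26    24.0385
B          59       39    10.2564
AB         92       78     2.5128
Sum = 39.923

39.923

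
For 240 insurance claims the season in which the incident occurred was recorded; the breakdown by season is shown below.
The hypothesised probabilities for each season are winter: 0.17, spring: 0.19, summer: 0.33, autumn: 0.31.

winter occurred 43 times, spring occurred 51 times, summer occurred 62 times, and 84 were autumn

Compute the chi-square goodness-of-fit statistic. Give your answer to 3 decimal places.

Expected counts E_i = n·p_i: 240×0.17 = 40.8, 240×0.19 = 45.6, 240×0.33 = 79.2, 240×0.31 = 74.4.
cat         O        E   (O−E)²/E
winter     43     40.8     0.1186
spring     51     45.6     0.6395
summer     62     79.2     3.7354
autumn     84     74.4     1.2387
Sum = 5.732

5.732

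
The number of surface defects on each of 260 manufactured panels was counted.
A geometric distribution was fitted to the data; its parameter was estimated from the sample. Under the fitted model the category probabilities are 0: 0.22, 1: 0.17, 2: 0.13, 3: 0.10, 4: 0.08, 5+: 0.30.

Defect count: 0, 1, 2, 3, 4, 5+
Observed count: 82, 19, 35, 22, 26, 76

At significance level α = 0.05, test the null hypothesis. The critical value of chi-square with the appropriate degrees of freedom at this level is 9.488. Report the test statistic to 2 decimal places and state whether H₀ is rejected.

27.13; reject

Expected counts E_i = n·p_i: 260×0.22 = 57.2, 260×0.17 = 44.2, 260×0.13 = 33.8, 260×0.10 = 26, 260×0.08 = 20.8, 260×0.30 = 78.
cat         O        E   (O−E)²/E
0          82     57.2     10.752
1          19     44.2     14.367
2          35     33.8      0.043
3          22       26      0.615
4          26     20.8      1.300
5+         76       78      0.051
Sum = 27.13
df = 4. Since 27.13 > 9.488, we reject H₀.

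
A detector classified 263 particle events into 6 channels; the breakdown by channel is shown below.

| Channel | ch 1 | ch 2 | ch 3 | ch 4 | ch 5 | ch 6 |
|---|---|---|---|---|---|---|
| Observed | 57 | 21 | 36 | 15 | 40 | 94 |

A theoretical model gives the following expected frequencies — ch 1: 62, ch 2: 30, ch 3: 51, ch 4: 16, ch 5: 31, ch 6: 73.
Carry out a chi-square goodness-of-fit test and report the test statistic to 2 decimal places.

ch 1: (57 − 62)²/62 = 25/62 = 0.403
ch 2: (21 − 30)²/30 = 81/30 = 2.700
ch 3: (36 − 51)²/51 = 225/51 = 4.412
ch 4: (15 − 16)²/16 = 1/16 = 0.063
ch 5: (40 − 31)²/31 = 81/31 = 2.613
ch 6: (94 − 73)²/73 = 441/73 = 6.041
Sum = 16.23

16.23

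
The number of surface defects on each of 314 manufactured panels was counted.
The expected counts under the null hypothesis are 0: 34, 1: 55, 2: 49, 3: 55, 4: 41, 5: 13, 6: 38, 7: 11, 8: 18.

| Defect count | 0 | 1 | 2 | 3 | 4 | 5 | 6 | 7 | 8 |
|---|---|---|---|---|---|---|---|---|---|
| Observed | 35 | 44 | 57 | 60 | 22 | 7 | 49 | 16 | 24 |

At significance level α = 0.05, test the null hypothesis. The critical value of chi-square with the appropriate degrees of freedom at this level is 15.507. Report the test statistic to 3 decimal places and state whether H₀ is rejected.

0: (35 − 34)²/34 = 1/34 = 0.0294
1: (44 − 55)²/55 = 121/55 = 2.2000
2: (57 − 49)²/49 = 64/49 = 1.3061
3: (60 − 55)²/55 = 25/55 = 0.4545
4: (22 − 41)²/41 = 361/41 = 8.8049
5: (7 − 13)²/13 = 36/13 = 2.7692
6: (49 − 38)²/38 = 121/38 = 3.1842
7: (16 − 11)²/11 = 25/11 = 2.2727
8: (24 − 18)²/18 = 36/18 = 2.0000
Sum = 23.021
df = 8. Since 23.021 > 15.507, we reject H₀.

23.021; reject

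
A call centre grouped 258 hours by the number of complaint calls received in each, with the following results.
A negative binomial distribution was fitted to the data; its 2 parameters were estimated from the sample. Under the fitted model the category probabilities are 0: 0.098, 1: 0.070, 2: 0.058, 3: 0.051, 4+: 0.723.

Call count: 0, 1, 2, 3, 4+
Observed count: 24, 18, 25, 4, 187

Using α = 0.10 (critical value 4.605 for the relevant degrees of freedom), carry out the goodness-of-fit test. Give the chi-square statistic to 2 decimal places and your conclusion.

13.17; reject

Expected counts E_i = n·p_i: 258×0.098 = 25.284, 258×0.070 = 18.06, 258×0.058 = 14.964, 258×0.051 = 13.158, 258×0.723 = 186.534.
cat         O        E   (O−E)²/E
0          24   25.284      0.065
1          18    18.06      0.000
2          25   14.964      6.731
3           4   13.158      6.374
4+        187  186.534      0.001
Sum = 13.17
df = 2. Since 13.17 > 4.605, we reject H₀.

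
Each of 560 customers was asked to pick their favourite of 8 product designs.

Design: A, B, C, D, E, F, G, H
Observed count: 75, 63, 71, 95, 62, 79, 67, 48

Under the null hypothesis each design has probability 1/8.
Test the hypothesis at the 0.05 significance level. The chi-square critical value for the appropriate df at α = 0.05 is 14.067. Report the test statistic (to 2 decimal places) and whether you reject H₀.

19.11; reject

Under H₀ each category has probability 1/8, so each expected count is 560/8 = 70.
χ² = (75−70)²/70 + (63−70)²/70 + (71−70)²/70 + (95−70)²/70 + (62−70)²/70 + (79−70)²/70 + (67−70)²/70 + (48−70)²/70
   = 0.357 + 0.700 + 0.014 + 8.929 + 0.914 + 1.157 + 0.129 + 6.914
Sum = 19.11
df = 7. Since 19.11 > 14.067, we reject H₀.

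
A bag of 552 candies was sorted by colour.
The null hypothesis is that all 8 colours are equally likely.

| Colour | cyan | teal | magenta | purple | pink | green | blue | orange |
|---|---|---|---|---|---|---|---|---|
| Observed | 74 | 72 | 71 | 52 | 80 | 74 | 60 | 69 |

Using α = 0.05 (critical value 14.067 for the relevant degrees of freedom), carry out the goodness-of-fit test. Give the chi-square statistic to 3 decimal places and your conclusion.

Under H₀ each category has probability 1/8, so each expected count is 552/8 = 69.
cyan: (74 − 69)²/69 = 25/69 = 0.3623
teal: (72 − 69)²/69 = 9/69 = 0.1304
magenta: (71 − 69)²/69 = 4/69 = 0.0580
purple: (52 − 69)²/69 = 289/69 = 4.1884
pink: (80 − 69)²/69 = 121/69 = 1.7536
green: (74 − 69)²/69 = 25/69 = 0.3623
blue: (60 − 69)²/69 = 81/69 = 1.1739
orange: (69 − 69)²/69 = 0/69 = 0.0000
Sum = 8.029
df = 7. Since 8.029 < 14.067, we do not reject H₀.

8.029; do not reject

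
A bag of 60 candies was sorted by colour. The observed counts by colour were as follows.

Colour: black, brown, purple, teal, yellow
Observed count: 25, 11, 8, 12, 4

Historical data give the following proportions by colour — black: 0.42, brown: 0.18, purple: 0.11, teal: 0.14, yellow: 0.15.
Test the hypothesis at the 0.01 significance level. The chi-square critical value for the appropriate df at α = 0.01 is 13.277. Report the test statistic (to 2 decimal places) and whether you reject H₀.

4.62; do not reject

Expected counts E_i = n·p_i: 60×0.42 = 25.2, 60×0.18 = 10.8, 60×0.11 = 6.6, 60×0.14 = 8.4, 60×0.15 = 9.
cat         O        E   (O−E)²/E
black      25     25.2      0.002
brown      11     10.8      0.004
purple      8      6.6      0.297
teal       12      8.4      1.543
yellow      4        9      2.778
Sum = 4.62
df = 4. Since 4.62 < 13.277, we do not reject H₀.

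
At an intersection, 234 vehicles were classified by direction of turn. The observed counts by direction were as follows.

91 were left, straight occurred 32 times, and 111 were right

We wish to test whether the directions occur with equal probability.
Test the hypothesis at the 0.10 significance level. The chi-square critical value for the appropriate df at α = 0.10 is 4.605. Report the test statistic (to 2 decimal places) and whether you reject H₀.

43.26; reject

Under H₀ each category has probability 1/3, so each expected count is 234/3 = 78.
left: (91 − 78)²/78 = 169/78 = 2.167
straight: (32 − 78)²/78 = 2116/78 = 27.128
right: (111 − 78)²/78 = 1089/78 = 13.962
Sum = 43.26
df = 2. Since 43.26 > 4.605, we reject H₀.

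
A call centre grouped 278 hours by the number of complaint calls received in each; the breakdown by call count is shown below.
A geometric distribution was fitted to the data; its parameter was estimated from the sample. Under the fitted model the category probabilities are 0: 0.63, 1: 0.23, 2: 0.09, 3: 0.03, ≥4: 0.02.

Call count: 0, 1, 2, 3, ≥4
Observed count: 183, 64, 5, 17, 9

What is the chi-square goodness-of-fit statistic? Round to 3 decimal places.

Expected counts E_i = n·p_i: 278×0.63 = 175.14, 278×0.23 = 63.94, 278×0.09 = 25.02, 278×0.03 = 8.34, 278×0.02 = 5.56.
cat         O        E   (O−E)²/E
0         183   175.14     0.3527
1          64    63.94     0.0001
2           5    25.02    16.0192
3          17     8.34     8.9923
≥4          9     5.56     2.1283
Sum = 27.493

27.493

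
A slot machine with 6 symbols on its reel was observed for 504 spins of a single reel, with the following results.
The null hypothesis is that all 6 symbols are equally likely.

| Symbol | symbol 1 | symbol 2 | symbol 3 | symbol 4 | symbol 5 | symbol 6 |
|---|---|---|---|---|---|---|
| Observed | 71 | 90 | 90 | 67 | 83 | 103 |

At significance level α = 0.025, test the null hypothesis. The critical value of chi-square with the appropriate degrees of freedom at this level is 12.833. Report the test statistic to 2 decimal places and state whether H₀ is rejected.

Under H₀ each category has probability 1/6, so each expected count is 504/6 = 84.
χ² = (71−84)²/84 + (90−84)²/84 + (90−84)²/84 + (67−84)²/84 + (83−84)²/84 + (103−84)²/84
   = 2.012 + 0.429 + 0.429 + 3.440 + 0.012 + 4.298
Sum = 10.62
df = 5. Since 10.62 < 12.833, we do not reject H₀.

10.62; do not reject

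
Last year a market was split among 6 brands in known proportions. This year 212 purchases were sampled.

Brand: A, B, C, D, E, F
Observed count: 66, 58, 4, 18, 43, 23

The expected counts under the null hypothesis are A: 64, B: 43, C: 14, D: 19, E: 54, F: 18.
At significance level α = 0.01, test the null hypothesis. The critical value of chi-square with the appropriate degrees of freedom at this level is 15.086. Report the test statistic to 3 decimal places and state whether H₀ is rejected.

16.120; reject

cat         O        E   (O−E)²/E
A          66       64     0.0625
B          58       43     5.2326
C           4       14     7.1429
D          18       19     0.0526
E          43       54     2.2407
F          23       18     1.3889
Sum = 16.120
df = 5. Since 16.120 > 15.086, we reject H₀.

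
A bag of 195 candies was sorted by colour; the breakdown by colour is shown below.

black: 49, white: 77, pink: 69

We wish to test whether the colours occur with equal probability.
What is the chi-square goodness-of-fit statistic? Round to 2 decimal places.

6.40

Under H₀ each category has probability 1/3, so each expected count is 195/3 = 65.
black: (49 − 65)²/65 = 256/65 = 3.938
white: (77 − 65)²/65 = 144/65 = 2.215
pink: (69 − 65)²/65 = 16/65 = 0.246
Sum = 6.40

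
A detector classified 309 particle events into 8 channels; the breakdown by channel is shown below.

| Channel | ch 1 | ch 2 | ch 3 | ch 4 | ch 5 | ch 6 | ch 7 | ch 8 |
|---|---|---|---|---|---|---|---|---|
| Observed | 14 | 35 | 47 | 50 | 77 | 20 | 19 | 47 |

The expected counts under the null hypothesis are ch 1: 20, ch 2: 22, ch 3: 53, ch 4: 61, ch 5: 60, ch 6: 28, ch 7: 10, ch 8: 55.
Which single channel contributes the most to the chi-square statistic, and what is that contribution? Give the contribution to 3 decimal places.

cat         O        E   (O−E)²/E
ch 1       14       20     1.8000
ch 2       35       22     7.6818
ch 3       47       53     0.6792
ch 4       50       61     1.9836
ch 5       77       60     4.8167
ch 6       20       28     2.2857
ch 7       19       10     8.1000
ch 8       47       55     1.1636
The largest term is for ch 7: 8.100.

ch 7, 8.100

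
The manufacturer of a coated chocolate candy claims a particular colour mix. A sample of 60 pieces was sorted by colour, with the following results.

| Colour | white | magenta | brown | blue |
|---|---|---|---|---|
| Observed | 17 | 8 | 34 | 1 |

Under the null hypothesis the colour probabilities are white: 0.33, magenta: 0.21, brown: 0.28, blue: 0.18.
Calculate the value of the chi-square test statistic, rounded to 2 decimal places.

Expected counts E_i = n·p_i: 60×0.33 = 19.8, 60×0.21 = 12.6, 60×0.28 = 16.8, 60×0.18 = 10.8.
white: (17 − 19.8)²/19.8 = 7.84/19.8 = 0.396
magenta: (8 − 12.6)²/12.6 = 21.16/12.6 = 1.679
brown: (34 − 16.8)²/16.8 = 295.84/16.8 = 17.610
blue: (1 − 10.8)²/10.8 = 96.04/10.8 = 8.893
Sum = 28.58

28.58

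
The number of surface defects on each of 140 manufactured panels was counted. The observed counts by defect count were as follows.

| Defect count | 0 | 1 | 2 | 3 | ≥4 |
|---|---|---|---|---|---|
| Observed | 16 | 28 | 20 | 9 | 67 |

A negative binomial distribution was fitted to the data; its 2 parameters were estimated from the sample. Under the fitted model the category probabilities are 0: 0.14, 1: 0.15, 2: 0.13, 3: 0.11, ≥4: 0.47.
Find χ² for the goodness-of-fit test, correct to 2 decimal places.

Expected counts E_i = n·p_i: 140×0.14 = 19.6, 140×0.15 = 21, 140×0.13 = 18.2, 140×0.11 = 15.4, 140×0.47 = 65.8.
χ² = (16−19.6)²/19.6 + (28−21)²/21 + (20−18.2)²/18.2 + (9−15.4)²/15.4 + (67−65.8)²/65.8
   = 0.661 + 2.333 + 0.178 + 2.660 + 0.022
Sum = 5.85

5.85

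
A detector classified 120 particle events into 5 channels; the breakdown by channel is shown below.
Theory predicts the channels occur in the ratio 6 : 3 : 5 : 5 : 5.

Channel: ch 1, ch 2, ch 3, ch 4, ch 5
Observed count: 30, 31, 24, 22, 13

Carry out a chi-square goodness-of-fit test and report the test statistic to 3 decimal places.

23.227

Ratio total = 24. Expected counts: 120×6/24 = 30, 120×3/24 = 15, 120×5/24 = 25, 120×5/24 = 25, 120×5/24 = 25.
χ² = (30−30)²/30 + (31−15)²/15 + (24−25)²/25 + (22−25)²/25 + (13−25)²/25
   = 0.0000 + 17.0667 + 0.0400 + 0.3600 + 5.7600
Sum = 23.227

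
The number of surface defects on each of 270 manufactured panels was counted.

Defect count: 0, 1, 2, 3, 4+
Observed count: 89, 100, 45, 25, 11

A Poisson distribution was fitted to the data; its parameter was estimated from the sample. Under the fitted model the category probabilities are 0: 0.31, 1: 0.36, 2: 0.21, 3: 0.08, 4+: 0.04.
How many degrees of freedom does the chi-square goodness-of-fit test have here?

3

There are k = 5 categories and 1 parameter estimated from the data, so df = 5 − 1 − 1 = 3.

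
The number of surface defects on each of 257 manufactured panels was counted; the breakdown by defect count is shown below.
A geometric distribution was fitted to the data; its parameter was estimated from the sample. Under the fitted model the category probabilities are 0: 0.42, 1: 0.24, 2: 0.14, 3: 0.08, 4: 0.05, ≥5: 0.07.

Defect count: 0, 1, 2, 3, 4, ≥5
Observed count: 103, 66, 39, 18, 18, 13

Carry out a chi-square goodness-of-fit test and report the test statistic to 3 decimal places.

4.549

Expected counts E_i = n·p_i: 257×0.42 = 107.94, 257×0.24 = 61.68, 257×0.14 = 35.98, 257×0.08 = 20.56, 257×0.05 = 12.85, 257×0.07 = 17.99.
χ² = (103−107.94)²/107.94 + (66−61.68)²/61.68 + (39−35.98)²/35.98 + (18−20.56)²/20.56 + (18−12.85)²/12.85 + (13−17.99)²/17.99
   = 0.2261 + 0.3026 + 0.2535 + 0.3188 + 2.0640 + 1.3841
Sum = 4.549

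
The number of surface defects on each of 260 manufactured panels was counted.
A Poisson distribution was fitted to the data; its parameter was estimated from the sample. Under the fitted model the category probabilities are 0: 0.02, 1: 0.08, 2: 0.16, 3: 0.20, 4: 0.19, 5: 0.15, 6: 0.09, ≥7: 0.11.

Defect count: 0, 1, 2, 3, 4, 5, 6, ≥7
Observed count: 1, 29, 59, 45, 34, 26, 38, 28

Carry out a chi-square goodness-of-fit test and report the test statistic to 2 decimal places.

Expected counts E_i = n·p_i: 260×0.02 = 5.2, 260×0.08 = 20.8, 260×0.16 = 41.6, 260×0.20 = 52, 260×0.19 = 49.4, 260×0.15 = 39, 260×0.09 = 23.4, 260×0.11 = 28.6.
0: (1 − 5.2)²/5.2 = 17.64/5.2 = 3.392
1: (29 − 20.8)²/20.8 = 67.24/20.8 = 3.233
2: (59 − 41.6)²/41.6 = 302.76/41.6 = 7.278
3: (45 − 52)²/52 = 49/52 = 0.942
4: (34 − 49.4)²/49.4 = 237.16/49.4 = 4.801
5: (26 − 39)²/39 = 169/39 = 4.333
6: (38 − 23.4)²/23.4 = 213.16/23.4 = 9.109
≥7: (28 − 28.6)²/28.6 = 0.36/28.6 = 0.013
Sum = 33.10

33.10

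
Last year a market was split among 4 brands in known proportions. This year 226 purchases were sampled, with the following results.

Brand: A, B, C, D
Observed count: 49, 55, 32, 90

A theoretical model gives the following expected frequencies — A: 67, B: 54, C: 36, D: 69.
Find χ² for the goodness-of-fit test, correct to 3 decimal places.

A: (49 − 67)²/67 = 324/67 = 4.8358
B: (55 − 54)²/54 = 1/54 = 0.0185
C: (32 − 36)²/36 = 16/36 = 0.4444
D: (90 − 69)²/69 = 441/69 = 6.3913
Sum = 11.690

11.690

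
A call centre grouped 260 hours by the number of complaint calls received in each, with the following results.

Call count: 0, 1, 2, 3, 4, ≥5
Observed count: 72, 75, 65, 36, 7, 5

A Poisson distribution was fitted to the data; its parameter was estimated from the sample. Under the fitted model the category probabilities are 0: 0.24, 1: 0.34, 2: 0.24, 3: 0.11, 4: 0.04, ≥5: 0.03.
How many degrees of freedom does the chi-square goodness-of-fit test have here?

4

There are k = 6 categories and 1 parameter estimated from the data, so df = 6 − 1 − 1 = 4.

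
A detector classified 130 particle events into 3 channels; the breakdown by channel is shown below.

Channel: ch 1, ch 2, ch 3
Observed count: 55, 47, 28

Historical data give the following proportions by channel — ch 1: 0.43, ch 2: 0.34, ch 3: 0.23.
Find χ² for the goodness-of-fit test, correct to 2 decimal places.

0.31

Expected counts E_i = n·p_i: 130×0.43 = 55.9, 130×0.34 = 44.2, 130×0.23 = 29.9.
ch 1: (55 − 55.9)²/55.9 = 0.81/55.9 = 0.014
ch 2: (47 − 44.2)²/44.2 = 7.84/44.2 = 0.177
ch 3: (28 − 29.9)²/29.9 = 3.61/29.9 = 0.121
Sum = 0.31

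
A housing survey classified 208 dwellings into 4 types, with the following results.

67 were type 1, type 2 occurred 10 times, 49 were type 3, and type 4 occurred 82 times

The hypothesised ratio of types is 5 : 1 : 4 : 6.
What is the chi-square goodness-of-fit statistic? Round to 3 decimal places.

1.132

Ratio total = 16. Expected counts: 208×5/16 = 65, 208×1/16 = 13, 208×4/16 = 52, 208×6/16 = 78.
χ² = (67−65)²/65 + (10−13)²/13 + (49−52)²/52 + (82−78)²/78
   = 0.0615 + 0.6923 + 0.1731 + 0.2051
Sum = 1.132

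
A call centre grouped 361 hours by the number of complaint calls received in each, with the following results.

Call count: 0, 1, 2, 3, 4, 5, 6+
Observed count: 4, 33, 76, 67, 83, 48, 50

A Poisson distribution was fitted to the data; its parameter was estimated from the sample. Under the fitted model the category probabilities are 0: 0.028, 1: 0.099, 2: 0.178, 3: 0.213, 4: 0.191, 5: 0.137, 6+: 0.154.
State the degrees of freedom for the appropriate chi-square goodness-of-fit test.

There are k = 7 categories and 1 parameter estimated from the data, so df = 7 − 1 − 1 = 5.

5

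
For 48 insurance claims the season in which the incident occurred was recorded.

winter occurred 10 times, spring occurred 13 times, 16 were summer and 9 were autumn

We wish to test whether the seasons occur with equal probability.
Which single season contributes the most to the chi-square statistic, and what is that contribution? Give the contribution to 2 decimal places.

Under H₀ each category has probability 1/4, so each expected count is 48/4 = 12.
winter: (10 − 12)²/12 = 4/12 = 0.333
spring: (13 − 12)²/12 = 1/12 = 0.083
summer: (16 − 12)²/12 = 16/12 = 1.333
autumn: (9 − 12)²/12 = 9/12 = 0.750
The largest term is for summer: 1.33.

summer, 1.33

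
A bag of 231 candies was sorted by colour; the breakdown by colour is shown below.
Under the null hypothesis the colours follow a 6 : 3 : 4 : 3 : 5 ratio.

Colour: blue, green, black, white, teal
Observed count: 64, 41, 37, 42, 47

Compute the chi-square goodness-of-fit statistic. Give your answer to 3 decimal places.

Ratio total = 21. Expected counts: 231×6/21 = 66, 231×3/21 = 33, 231×4/21 = 44, 231×3/21 = 33, 231×5/21 = 55.
χ² = (64−66)²/66 + (41−33)²/33 + (37−44)²/44 + (42−33)²/33 + (47−55)²/55
   = 0.0606 + 1.9394 + 1.1136 + 2.4545 + 1.1636
Sum = 6.732

6.732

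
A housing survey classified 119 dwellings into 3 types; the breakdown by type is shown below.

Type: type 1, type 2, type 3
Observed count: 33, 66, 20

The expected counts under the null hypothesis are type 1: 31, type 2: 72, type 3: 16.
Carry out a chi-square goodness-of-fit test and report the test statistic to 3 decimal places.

χ² = (33−31)²/31 + (66−72)²/72 + (20−16)²/16
   = 0.1290 + 0.5000 + 1.0000
Sum = 1.629

1.629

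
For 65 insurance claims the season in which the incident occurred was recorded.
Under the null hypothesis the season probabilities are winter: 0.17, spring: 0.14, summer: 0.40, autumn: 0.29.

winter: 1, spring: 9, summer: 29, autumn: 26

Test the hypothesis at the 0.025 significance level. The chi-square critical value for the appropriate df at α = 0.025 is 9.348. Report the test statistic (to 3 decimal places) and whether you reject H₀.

Expected counts E_i = n·p_i: 65×0.17 = 11.05, 65×0.14 = 9.1, 65×0.40 = 26, 65×0.29 = 18.85.
χ² = (1−11.05)²/11.05 + (9−9.1)²/9.1 + (29−26)²/26 + (26−18.85)²/18.85
   = 9.1405 + 0.0011 + 0.3462 + 2.7121
Sum = 12.200
df = 3. Since 12.200 > 9.348, we reject H₀.

12.200; reject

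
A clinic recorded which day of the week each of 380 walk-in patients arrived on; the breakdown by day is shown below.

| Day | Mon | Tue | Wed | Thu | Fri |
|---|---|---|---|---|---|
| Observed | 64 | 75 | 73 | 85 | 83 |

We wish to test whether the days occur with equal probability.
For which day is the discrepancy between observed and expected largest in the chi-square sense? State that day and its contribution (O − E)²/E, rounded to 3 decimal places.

Under H₀ each category has probability 1/5, so each expected count is 380/5 = 76.
cat         O        E   (O−E)²/E
Mon        64       76     1.8947
Tue        75       76     0.0132
Wed        73       76     0.1184
Thu        85       76     1.0658
Fri        83       76     0.6447
The largest term is for Mon: 1.895.

Mon, 1.895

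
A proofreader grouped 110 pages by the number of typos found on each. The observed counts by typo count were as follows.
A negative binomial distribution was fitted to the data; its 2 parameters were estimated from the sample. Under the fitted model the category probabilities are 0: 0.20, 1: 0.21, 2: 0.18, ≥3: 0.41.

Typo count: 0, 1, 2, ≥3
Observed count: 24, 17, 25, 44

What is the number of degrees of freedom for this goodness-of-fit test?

There are k = 4 categories and 2 parameters estimated from the data, so df = 4 − 1 − 2 = 1.

1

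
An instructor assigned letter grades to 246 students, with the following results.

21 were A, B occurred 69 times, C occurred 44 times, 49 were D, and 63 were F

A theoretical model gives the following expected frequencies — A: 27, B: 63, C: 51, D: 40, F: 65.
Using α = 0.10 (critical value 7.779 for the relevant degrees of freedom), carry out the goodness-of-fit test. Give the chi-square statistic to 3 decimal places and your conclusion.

4.952; do not reject

A: (21 − 27)²/27 = 36/27 = 1.3333
B: (69 − 63)²/63 = 36/63 = 0.5714
C: (44 − 51)²/51 = 49/51 = 0.9608
D: (49 − 40)²/40 = 81/40 = 2.0250
F: (63 − 65)²/65 = 4/65 = 0.0615
Sum = 4.952
df = 4. Since 4.952 < 7.779, we do not reject H₀.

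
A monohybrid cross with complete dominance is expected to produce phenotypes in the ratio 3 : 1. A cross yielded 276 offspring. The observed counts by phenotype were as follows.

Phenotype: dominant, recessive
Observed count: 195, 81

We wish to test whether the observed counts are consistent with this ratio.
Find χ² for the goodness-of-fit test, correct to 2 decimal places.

2.78

Ratio total = 4. Expected counts: 276×3/4 = 207, 276×1/4 = 69.
dominant: (195 − 207)²/207 = 144/207 = 0.696
recessive: (81 − 69)²/69 = 144/69 = 2.087
Sum = 2.78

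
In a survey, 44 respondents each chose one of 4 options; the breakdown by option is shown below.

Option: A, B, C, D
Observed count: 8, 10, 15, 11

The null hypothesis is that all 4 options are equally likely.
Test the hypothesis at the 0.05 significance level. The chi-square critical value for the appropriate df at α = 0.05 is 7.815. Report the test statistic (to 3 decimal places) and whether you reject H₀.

Expected count for each of the 4 categories: 44/4 = 11.
χ² = (8−11)²/11 + (10−11)²/11 + (15−11)²/11 + (11−11)²/11
   = 0.8182 + 0.0909 + 1.4545 + 0.0000
Sum = 2.364
df = 3. Since 2.364 < 7.815, we do not reject H₀.

2.364; do not reject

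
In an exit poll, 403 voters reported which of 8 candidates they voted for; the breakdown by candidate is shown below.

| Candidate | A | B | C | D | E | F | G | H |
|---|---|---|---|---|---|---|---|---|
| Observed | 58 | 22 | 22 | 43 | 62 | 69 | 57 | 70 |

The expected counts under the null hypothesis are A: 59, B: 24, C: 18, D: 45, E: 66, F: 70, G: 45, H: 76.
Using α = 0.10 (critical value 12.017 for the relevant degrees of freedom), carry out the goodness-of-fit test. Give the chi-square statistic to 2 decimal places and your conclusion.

5.09; do not reject

A: (58 − 59)²/59 = 1/59 = 0.017
B: (22 − 24)²/24 = 4/24 = 0.167
C: (22 − 18)²/18 = 16/18 = 0.889
D: (43 − 45)²/45 = 4/45 = 0.089
E: (62 − 66)²/66 = 16/66 = 0.242
F: (69 − 70)²/70 = 1/70 = 0.014
G: (57 − 45)²/45 = 144/45 = 3.200
H: (70 − 76)²/76 = 36/76 = 0.474
Sum = 5.09
df = 7. Since 5.09 < 12.017, we do not reject H₀.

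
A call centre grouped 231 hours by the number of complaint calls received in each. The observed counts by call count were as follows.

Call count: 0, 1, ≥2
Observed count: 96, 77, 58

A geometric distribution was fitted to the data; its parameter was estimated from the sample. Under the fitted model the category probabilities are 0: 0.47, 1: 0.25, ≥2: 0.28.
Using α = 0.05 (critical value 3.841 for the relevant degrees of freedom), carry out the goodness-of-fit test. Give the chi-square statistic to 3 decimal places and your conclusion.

8.562; reject

Expected counts E_i = n·p_i: 231×0.47 = 108.57, 231×0.25 = 57.75, 231×0.28 = 64.68.
0: (96 − 108.57)²/108.57 = 158.0049/108.57 = 1.4553
1: (77 − 57.75)²/57.75 = 370.5625/57.75 = 6.4167
≥2: (58 − 64.68)²/64.68 = 44.6224/64.68 = 0.6899
Sum = 8.562
df = 1. Since 8.562 > 3.841, we reject H₀.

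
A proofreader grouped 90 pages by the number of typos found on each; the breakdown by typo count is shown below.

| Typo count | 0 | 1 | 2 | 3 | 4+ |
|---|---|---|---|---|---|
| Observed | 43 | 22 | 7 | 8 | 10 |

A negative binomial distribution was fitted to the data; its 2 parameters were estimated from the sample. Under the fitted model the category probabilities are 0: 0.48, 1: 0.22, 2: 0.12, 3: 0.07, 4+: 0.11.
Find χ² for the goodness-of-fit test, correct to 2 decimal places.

2.04

Expected counts E_i = n·p_i: 90×0.48 = 43.2, 90×0.22 = 19.8, 90×0.12 = 10.8, 90×0.07 = 6.3, 90×0.11 = 9.9.
0: (43 − 43.2)²/43.2 = 0.04/43.2 = 0.001
1: (22 − 19.8)²/19.8 = 4.84/19.8 = 0.244
2: (7 − 10.8)²/10.8 = 14.44/10.8 = 1.337
3: (8 − 6.3)²/6.3 = 2.89/6.3 = 0.459
4+: (10 − 9.9)²/9.9 = 0.01/9.9 = 0.001
Sum = 2.04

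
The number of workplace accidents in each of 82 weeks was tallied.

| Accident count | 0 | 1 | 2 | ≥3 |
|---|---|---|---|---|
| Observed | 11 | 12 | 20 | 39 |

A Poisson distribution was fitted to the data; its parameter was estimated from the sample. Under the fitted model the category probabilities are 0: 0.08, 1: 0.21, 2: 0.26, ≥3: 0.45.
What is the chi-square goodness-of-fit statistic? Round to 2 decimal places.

Expected counts E_i = n·p_i: 82×0.08 = 6.56, 82×0.21 = 17.22, 82×0.26 = 21.32, 82×0.45 = 36.9.
χ² = (11−6.56)²/6.56 + (12−17.22)²/17.22 + (20−21.32)²/21.32 + (39−36.9)²/36.9
   = 3.005 + 1.582 + 0.082 + 0.120
Sum = 4.79

4.79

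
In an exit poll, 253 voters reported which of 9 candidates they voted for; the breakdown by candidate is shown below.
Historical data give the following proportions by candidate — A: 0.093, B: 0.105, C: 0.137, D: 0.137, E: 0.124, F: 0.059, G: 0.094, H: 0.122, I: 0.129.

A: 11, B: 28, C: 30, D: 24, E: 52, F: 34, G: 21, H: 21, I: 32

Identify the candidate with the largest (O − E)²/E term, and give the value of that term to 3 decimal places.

Expected counts E_i = n·p_i: 253×0.093 = 23.529, 253×0.105 = 26.565, 253×0.137 = 34.661, 253×0.137 = 34.661, 253×0.124 = 31.372, 253×0.059 = 14.927, 253×0.094 = 23.782, 253×0.122 = 30.866, 253×0.129 = 32.637.
cat         O        E   (O−E)²/E
A          11   23.529     6.6716
B          28   26.565     0.0775
C          30   34.661     0.6268
D          24   34.661     3.2791
E          52   31.372    13.5635
F          34   14.927    24.3706
G          21   23.782     0.3254
H          21   30.866     3.1536
I          32   32.637     0.0124
The largest term is for F: 24.371.

F, 24.371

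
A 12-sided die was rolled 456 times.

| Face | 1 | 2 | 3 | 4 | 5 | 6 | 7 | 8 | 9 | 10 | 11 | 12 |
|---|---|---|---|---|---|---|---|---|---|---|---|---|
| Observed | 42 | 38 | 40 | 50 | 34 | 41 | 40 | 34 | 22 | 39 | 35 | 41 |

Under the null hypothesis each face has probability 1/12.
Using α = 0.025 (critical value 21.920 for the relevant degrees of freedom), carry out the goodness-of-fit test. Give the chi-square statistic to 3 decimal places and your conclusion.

12.737; do not reject

Under H₀ each category has probability 1/12, so each expected count is 456/12 = 38.
χ² = (42−38)²/38 + (38−38)²/38 + (40−38)²/38 + (50−38)²/38 + (34−38)²/38 + (41−38)²/38 + (40−38)²/38 + (34−38)²/38 + (22−38)²/38 + (39−38)²/38 + (35−38)²/38 + (41−38)²/38
   = 0.4211 + 0.0000 + 0.1053 + 3.7895 + 0.4211 + 0.2368 + 0.1053 + 0.4211 + 6.7368 + 0.0263 + 0.2368 + 0.2368
Sum = 12.737
df = 11. Since 12.737 < 21.920, we do not reject H₀.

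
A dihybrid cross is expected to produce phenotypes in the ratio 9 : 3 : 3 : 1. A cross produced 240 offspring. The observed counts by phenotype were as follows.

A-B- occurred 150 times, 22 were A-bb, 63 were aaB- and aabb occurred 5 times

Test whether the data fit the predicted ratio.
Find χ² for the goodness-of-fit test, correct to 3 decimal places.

Ratio total = 16. Expected counts: 240×9/16 = 135, 240×3/16 = 45, 240×3/16 = 45, 240×1/16 = 15.
A-B-: (150 − 135)²/135 = 225/135 = 1.6667
A-bb: (22 − 45)²/45 = 529/45 = 11.7556
aaB-: (63 − 45)²/45 = 324/45 = 7.2000
aabb: (5 − 15)²/15 = 100/15 = 6.6667
Sum = 27.289

27.289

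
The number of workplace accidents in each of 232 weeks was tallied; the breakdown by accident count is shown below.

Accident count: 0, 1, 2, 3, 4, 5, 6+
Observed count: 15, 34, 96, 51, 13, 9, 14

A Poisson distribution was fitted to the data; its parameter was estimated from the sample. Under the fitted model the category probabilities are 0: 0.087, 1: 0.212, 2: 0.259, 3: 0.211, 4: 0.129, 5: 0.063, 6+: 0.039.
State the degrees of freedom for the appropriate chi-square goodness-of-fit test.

There are k = 7 categories and 1 parameter estimated from the data, so df = 7 − 1 − 1 = 5.

5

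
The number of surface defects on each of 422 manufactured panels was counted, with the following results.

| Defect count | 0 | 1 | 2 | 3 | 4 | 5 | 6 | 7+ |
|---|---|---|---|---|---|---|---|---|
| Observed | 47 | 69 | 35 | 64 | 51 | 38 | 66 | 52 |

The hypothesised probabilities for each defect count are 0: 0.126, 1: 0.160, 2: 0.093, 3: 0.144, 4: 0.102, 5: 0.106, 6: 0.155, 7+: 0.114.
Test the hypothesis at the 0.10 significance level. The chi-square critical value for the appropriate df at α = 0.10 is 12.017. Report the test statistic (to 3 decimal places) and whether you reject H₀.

4.184; do not reject

Expected counts E_i = n·p_i: 422×0.126 = 53.172, 422×0.160 = 67.52, 422×0.093 = 39.246, 422×0.144 = 60.768, 422×0.102 = 43.044, 422×0.106 = 44.732, 422×0.155 = 65.41, 422×0.114 = 48.108.
cat         O        E   (O−E)²/E
0          47   53.172     0.7164
1          69    67.52     0.0324
2          35   39.246     0.4594
3          64   60.768     0.1719
4          51   43.044     1.4705
5          38   44.732     1.0131
6          66    65.41     0.0053
7+         52   48.108     0.3149
Sum = 4.184
df = 7. Since 4.184 < 12.017, we do not reject H₀.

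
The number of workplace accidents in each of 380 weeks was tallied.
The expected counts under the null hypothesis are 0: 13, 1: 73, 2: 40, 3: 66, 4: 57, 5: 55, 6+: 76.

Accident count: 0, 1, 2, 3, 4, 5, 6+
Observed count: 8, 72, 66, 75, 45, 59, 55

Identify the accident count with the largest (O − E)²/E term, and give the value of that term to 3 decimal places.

cat         O        E   (O−E)²/E
0           8       13     1.9231
1          72       73     0.0137
2          66       40    16.9000
3          75       66     1.2273
4          45       57     2.5263
5          59       55     0.2909
6+         55       76     5.8026
The largest term is for 2: 16.900.

2, 16.900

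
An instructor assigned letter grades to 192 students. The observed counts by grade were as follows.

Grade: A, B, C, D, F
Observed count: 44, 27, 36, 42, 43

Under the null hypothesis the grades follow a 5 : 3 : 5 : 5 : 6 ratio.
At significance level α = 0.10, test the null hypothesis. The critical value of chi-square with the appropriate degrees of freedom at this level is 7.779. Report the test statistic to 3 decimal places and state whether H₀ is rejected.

Ratio total = 24. Expected counts: 192×5/24 = 40, 192×3/24 = 24, 192×5/24 = 40, 192×5/24 = 40, 192×6/24 = 48.
χ² = (44−40)²/40 + (27−24)²/24 + (36−40)²/40 + (42−40)²/40 + (43−48)²/48
   = 0.4000 + 0.3750 + 0.4000 + 0.1000 + 0.5208
Sum = 1.796
df = 4. Since 1.796 < 7.779, we do not reject H₀.

1.796; do not reject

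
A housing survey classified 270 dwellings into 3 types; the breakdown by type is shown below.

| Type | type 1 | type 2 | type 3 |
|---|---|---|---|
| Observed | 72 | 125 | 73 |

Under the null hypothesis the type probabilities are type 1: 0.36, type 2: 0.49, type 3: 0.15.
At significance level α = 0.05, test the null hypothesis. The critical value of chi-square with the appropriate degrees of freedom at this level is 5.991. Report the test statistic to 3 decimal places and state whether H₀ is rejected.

33.016; reject

Expected counts E_i = n·p_i: 270×0.36 = 97.2, 270×0.49 = 132.3, 270×0.15 = 40.5.
cat         O        E   (O−E)²/E
type 1     72     97.2     6.5333
type 2    125    132.3     0.4028
type 3     73     40.5    26.0802
Sum = 33.016
df = 2. Since 33.016 > 5.991, we reject H₀.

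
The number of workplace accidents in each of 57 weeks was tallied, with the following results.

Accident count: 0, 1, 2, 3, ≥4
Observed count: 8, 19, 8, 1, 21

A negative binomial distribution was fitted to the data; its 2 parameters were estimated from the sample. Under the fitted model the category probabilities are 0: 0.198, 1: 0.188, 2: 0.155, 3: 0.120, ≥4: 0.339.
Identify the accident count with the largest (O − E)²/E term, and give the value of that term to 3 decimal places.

Expected counts E_i = n·p_i: 57×0.198 = 11.286, 57×0.188 = 10.716, 57×0.155 = 8.835, 57×0.120 = 6.84, 57×0.339 = 19.323.
cat         O        E   (O−E)²/E
0           8   11.286     0.9567
1          19   10.716     6.4039
2           8    8.835     0.0789
3           1     6.84     4.9862
≥4         21   19.323     0.1455
The largest term is for 1: 6.404.

1, 6.404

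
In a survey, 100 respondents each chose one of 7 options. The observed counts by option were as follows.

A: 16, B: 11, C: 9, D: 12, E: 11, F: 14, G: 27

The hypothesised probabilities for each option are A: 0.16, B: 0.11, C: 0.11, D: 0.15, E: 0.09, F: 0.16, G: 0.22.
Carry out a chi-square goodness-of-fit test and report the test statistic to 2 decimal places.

Expected counts E_i = n·p_i: 100×0.16 = 16, 100×0.11 = 11, 100×0.11 = 11, 100×0.15 = 15, 100×0.09 = 9, 100×0.16 = 16, 100×0.22 = 22.
χ² = (16−16)²/16 + (11−11)²/11 + (9−11)²/11 + (12−15)²/15 + (11−9)²/9 + (14−16)²/16 + (27−22)²/22
   = 0.000 + 0.000 + 0.364 + 0.600 + 0.444 + 0.250 + 1.136
Sum = 2.79

2.79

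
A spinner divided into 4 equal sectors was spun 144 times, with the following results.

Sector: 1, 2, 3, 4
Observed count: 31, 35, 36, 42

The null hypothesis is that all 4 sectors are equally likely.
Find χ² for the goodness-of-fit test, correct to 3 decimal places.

Under H₀ each category has probability 1/4, so each expected count is 144/4 = 36.
χ² = (31−36)²/36 + (35−36)²/36 + (36−36)²/36 + (42−36)²/36
   = 0.6944 + 0.0278 + 0.0000 + 1.0000
Sum = 1.722

1.722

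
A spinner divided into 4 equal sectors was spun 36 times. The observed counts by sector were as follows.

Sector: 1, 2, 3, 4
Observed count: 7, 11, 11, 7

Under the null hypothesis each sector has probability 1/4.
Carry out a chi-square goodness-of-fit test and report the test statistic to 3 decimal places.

1.778

Expected count for each of the 4 categories: 36/4 = 9.
χ² = (7−9)²/9 + (11−9)²/9 + (11−9)²/9 + (7−9)²/9
   = 0.4444 + 0.4444 + 0.4444 + 0.4444
Sum = 1.778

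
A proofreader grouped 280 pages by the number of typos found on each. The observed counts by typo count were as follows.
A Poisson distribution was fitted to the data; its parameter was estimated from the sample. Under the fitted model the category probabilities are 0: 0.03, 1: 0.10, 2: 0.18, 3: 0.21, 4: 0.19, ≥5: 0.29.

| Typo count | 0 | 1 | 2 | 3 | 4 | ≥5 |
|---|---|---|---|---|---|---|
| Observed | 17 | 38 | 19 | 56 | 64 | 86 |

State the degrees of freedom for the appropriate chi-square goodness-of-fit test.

4

There are k = 6 categories and 1 parameter estimated from the data, so df = 6 − 1 − 1 = 4.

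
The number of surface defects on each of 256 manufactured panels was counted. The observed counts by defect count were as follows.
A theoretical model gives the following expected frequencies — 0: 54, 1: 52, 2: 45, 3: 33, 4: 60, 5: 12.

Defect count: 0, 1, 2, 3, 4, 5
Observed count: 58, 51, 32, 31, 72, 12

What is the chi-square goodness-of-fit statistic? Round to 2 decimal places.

6.59

cat         O        E   (O−E)²/E
0          58       54      0.296
1          51       52      0.019
2          32       45      3.756
3          31       33      0.121
4          72       60      2.400
5          12       12      0.000
Sum = 6.59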